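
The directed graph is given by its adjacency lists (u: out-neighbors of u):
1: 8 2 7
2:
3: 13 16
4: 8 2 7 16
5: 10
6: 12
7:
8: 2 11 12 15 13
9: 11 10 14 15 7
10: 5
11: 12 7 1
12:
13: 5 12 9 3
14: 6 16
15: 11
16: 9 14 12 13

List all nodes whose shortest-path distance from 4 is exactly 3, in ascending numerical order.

1, 3, 5, 6, 10

Level 0: 4
Level 1: 2, 7, 8, 16
Level 2: 9, 11, 12, 13, 14, 15
Level 3: 1, 3, 5, 6, 10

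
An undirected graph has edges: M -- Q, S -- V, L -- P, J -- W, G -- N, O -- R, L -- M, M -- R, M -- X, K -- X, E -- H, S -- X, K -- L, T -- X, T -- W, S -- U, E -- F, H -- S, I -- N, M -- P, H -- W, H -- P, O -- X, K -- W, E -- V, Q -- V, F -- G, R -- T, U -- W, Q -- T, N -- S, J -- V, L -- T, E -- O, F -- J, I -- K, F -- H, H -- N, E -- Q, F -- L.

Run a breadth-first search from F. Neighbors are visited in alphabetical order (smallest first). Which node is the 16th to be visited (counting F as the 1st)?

T

Visit F; enqueue E, G, H, J, L → queue [E, G, H, J, L]
Visit E; enqueue O, Q, V → queue [G, H, J, L, O, Q, V]
Visit G; enqueue N → queue [H, J, L, O, Q, V, N]
Visit H; enqueue P, S, W → queue [J, L, O, Q, V, N, P, S, W]
Visit J → queue [L, O, Q, V, N, P, S, W]
Visit L; enqueue K, M, T → queue [O, Q, V, N, P, S, W, K, M, T]
Visit O; enqueue R, X → queue [Q, V, N, P, S, W, K, M, T, R, X]
Visit Q → queue [V, N, P, S, W, K, M, T, R, X]
Visit V → queue [N, P, S, W, K, M, T, R, X]
Visit N; enqueue I → queue [P, S, W, K, M, T, R, X, I]
Visit P → queue [S, W, K, M, T, R, X, I]
Visit S; enqueue U → queue [W, K, M, T, R, X, I, U]
Visit W → queue [K, M, T, R, X, I, U]
Visit K → queue [M, T, R, X, I, U]
Visit M → queue [T, R, X, I, U]
Visit T → queue [R, X, I, U]
Visit R → queue [X, I, U]
Visit X → queue [I, U]
Visit I → queue [U]
Visit U → queue []

Visit order: F, E, G, H, J, L, O, Q, V, N, P, S, W, K, M, T, R, X, I, U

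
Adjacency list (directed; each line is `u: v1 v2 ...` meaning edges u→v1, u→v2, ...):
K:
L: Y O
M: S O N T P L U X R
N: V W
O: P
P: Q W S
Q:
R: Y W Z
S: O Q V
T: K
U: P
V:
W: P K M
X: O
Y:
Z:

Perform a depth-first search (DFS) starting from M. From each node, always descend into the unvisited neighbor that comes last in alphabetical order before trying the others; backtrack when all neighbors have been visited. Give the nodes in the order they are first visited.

M → X → O → P → W → K → S → V → Q → U → T → R → Z → Y → N → L

Visit M
M → X
X → O
O → P
P → W
W → K
P → S
S → V
S → Q
M → U
M → T
M → R
R → Z
R → Y
M → N
M → L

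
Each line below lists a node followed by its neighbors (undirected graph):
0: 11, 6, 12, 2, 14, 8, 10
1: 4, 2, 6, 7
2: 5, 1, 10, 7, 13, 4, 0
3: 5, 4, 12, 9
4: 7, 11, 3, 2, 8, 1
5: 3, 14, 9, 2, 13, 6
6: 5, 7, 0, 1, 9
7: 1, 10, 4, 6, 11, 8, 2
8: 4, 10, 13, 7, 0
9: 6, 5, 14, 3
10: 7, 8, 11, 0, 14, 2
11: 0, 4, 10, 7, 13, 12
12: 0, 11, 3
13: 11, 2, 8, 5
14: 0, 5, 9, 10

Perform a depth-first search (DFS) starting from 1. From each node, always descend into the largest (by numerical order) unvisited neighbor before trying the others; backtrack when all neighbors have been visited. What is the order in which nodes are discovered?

1 -> 7 -> 11 -> 13 -> 8 -> 10 -> 14 -> 9 -> 6 -> 5 -> 3 -> 12 -> 0 -> 2 -> 4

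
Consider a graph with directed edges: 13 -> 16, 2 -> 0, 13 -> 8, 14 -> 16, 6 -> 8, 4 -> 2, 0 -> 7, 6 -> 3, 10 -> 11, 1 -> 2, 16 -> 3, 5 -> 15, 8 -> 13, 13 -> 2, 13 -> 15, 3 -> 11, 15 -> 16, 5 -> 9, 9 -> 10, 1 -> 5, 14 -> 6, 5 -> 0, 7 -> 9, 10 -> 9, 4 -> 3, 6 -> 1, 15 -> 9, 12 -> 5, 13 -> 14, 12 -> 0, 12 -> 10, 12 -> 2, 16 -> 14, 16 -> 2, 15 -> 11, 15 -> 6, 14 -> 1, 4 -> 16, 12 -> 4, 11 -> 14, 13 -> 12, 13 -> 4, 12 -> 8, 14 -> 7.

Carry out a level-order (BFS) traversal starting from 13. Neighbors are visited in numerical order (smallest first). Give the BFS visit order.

Visit 13; enqueue 2, 4, 8, 12, 14, 15, 16 → queue [2, 4, 8, 12, 14, 15, 16]
Visit 2; enqueue 0 → queue [4, 8, 12, 14, 15, 16, 0]
Visit 4; enqueue 3 → queue [8, 12, 14, 15, 16, 0, 3]
Visit 8 → queue [12, 14, 15, 16, 0, 3]
Visit 12; enqueue 5, 10 → queue [14, 15, 16, 0, 3, 5, 10]
Visit 14; enqueue 1, 6, 7 → queue [15, 16, 0, 3, 5, 10, 1, 6, 7]
Visit 15; enqueue 9, 11 → queue [16, 0, 3, 5, 10, 1, 6, 7, 9, 11]
Visit 16 → queue [0, 3, 5, 10, 1, 6, 7, 9, 11]
Visit 0 → queue [3, 5, 10, 1, 6, 7, 9, 11]
Visit 3 → queue [5, 10, 1, 6, 7, 9, 11]
Visit 5 → queue [10, 1, 6, 7, 9, 11]
Visit 10 → queue [1, 6, 7, 9, 11]
Visit 1 → queue [6, 7, 9, 11]
Visit 6 → queue [7, 9, 11]
Visit 7 → queue [9, 11]
Visit 9 → queue [11]
Visit 11 → queue []

13 2 4 8 12 14 15 16 0 3 5 10 1 6 7 9 11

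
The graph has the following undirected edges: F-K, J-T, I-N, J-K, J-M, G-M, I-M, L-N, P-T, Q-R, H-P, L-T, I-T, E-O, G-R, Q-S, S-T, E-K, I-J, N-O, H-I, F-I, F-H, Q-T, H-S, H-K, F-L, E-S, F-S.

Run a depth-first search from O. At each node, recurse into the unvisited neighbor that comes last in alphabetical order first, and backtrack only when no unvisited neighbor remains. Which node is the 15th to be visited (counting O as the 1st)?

Visit O
O → N
N → L
L → T
T → S
S → Q
Q → R
R → G
G → M
M → J
J → K
K → H
H → P
H → I
I → F
K → E

Visit order: O, N, L, T, S, Q, R, G, M, J, K, H, P, I, F, E

F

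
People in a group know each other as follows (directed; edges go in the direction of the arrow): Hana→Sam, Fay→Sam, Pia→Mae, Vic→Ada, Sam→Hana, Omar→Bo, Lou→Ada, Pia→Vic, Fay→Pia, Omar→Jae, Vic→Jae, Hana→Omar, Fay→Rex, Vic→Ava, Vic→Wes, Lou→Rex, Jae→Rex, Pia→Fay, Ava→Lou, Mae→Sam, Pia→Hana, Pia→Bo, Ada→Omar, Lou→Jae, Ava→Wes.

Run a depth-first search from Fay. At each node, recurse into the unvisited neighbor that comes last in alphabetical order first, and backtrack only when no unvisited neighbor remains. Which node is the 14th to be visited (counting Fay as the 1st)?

Visit Fay
Fay → Sam
Sam → Hana
Hana → Omar
Omar → Jae
Jae → Rex
Omar → Bo
Fay → Pia
Pia → Vic
Vic → Wes
Vic → Ava
Ava → Lou
Lou → Ada
Pia → Mae

Visit order: Fay, Sam, Hana, Omar, Jae, Rex, Bo, Pia, Vic, Wes, Ava, Lou, Ada, Mae

Mae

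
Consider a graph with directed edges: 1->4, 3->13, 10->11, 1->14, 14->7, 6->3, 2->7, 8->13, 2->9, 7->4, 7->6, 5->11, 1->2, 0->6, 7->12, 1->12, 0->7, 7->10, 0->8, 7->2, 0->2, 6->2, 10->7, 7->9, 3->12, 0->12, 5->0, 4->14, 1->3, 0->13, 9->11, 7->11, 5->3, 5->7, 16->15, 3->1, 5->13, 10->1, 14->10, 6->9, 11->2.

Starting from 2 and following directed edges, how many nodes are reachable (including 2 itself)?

12

BFS from 2 visits: 2, 7, 9, 4, 6, 10, 11, 12, 14, 3, 1, 13
Reachable nodes: 12 of 17 total.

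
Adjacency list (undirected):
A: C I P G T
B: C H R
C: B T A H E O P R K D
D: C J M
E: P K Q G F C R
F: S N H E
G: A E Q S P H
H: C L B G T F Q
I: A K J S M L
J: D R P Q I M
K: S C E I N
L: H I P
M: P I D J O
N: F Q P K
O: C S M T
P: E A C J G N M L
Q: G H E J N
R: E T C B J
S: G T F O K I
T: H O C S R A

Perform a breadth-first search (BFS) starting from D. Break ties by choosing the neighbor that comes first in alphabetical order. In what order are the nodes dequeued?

D → C → J → M → A → B → E → H → K → O → P → R → T → I → Q → G → F → L → N → S

Visit D; enqueue C, J, M → queue [C, J, M]
Visit C; enqueue A, B, E, H, K, O, P, R, T → queue [J, M, A, B, E, H, K, O, P, R, T]
Visit J; enqueue I, Q → queue [M, A, B, E, H, K, O, P, R, T, I, Q]
Visit M → queue [A, B, E, H, K, O, P, R, T, I, Q]
Visit A; enqueue G → queue [B, E, H, K, O, P, R, T, I, Q, G]
Visit B → queue [E, H, K, O, P, R, T, I, Q, G]
Visit E; enqueue F → queue [H, K, O, P, R, T, I, Q, G, F]
Visit H; enqueue L → queue [K, O, P, R, T, I, Q, G, F, L]
Visit K; enqueue N, S → queue [O, P, R, T, I, Q, G, F, L, N, S]
Visit O → queue [P, R, T, I, Q, G, F, L, N, S]
Visit P → queue [R, T, I, Q, G, F, L, N, S]
Visit R → queue [T, I, Q, G, F, L, N, S]
Visit T → queue [I, Q, G, F, L, N, S]
Visit I → queue [Q, G, F, L, N, S]
Visit Q → queue [G, F, L, N, S]
Visit G → queue [F, L, N, S]
Visit F → queue [L, N, S]
Visit L → queue [N, S]
Visit N → queue [S]
Visit S → queue []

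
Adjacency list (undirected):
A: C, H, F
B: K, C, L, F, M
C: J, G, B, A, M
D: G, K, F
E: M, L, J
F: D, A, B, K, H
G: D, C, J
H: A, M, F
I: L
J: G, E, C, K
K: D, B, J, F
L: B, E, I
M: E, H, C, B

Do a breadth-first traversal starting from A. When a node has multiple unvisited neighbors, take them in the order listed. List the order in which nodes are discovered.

Visit A; enqueue C, H, F → queue [C, H, F]
Visit C; enqueue J, G, B, M → queue [H, F, J, G, B, M]
Visit H → queue [F, J, G, B, M]
Visit F; enqueue D, K → queue [J, G, B, M, D, K]
Visit J; enqueue E → queue [G, B, M, D, K, E]
Visit G → queue [B, M, D, K, E]
Visit B; enqueue L → queue [M, D, K, E, L]
Visit M → queue [D, K, E, L]
Visit D → queue [K, E, L]
Visit K → queue [E, L]
Visit E → queue [L]
Visit L; enqueue I → queue [I]
Visit I → queue []

A -> C -> H -> F -> J -> G -> B -> M -> D -> K -> E -> L -> I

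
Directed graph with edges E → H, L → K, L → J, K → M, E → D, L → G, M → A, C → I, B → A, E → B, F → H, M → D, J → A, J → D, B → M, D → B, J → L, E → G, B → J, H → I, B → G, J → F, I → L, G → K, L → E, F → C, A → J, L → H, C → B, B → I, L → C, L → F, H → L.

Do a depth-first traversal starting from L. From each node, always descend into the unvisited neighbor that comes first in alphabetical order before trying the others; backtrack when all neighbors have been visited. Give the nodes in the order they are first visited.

L, C, B, A, J, D, F, H, I, G, K, M, E

Visit L
L → C
C → B
B → A
A → J
J → D
J → F
F → H
H → I
B → G
G → K
K → M
L → E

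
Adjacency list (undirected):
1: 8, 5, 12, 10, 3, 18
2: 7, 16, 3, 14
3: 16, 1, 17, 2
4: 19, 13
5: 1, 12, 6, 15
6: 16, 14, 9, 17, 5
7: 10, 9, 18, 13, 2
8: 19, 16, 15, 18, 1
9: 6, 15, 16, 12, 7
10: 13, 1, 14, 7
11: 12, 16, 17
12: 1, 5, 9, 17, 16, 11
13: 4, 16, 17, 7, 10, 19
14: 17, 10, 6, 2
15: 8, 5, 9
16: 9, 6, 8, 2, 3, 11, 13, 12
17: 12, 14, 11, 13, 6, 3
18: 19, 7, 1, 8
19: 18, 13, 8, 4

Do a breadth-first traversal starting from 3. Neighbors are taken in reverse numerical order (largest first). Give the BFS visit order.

3 → 17 → 16 → 2 → 1 → 14 → 13 → 12 → 11 → 6 → 9 → 8 → 7 → 18 → 10 → 5 → 19 → 4 → 15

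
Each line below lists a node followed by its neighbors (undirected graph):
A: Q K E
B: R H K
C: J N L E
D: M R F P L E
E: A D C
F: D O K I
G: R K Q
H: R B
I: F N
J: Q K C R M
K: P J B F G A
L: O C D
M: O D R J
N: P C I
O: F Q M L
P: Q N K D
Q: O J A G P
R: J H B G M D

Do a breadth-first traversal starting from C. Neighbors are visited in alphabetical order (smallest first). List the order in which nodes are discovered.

C E J L N A D K M Q R O I P F B G H

Visit C; enqueue E, J, L, N → queue [E, J, L, N]
Visit E; enqueue A, D → queue [J, L, N, A, D]
Visit J; enqueue K, M, Q, R → queue [L, N, A, D, K, M, Q, R]
Visit L; enqueue O → queue [N, A, D, K, M, Q, R, O]
Visit N; enqueue I, P → queue [A, D, K, M, Q, R, O, I, P]
Visit A → queue [D, K, M, Q, R, O, I, P]
Visit D; enqueue F → queue [K, M, Q, R, O, I, P, F]
Visit K; enqueue B, G → queue [M, Q, R, O, I, P, F, B, G]
Visit M → queue [Q, R, O, I, P, F, B, G]
Visit Q → queue [R, O, I, P, F, B, G]
Visit R; enqueue H → queue [O, I, P, F, B, G, H]
Visit O → queue [I, P, F, B, G, H]
Visit I → queue [P, F, B, G, H]
Visit P → queue [F, B, G, H]
Visit F → queue [B, G, H]
Visit B → queue [G, H]
Visit G → queue [H]
Visit H → queue []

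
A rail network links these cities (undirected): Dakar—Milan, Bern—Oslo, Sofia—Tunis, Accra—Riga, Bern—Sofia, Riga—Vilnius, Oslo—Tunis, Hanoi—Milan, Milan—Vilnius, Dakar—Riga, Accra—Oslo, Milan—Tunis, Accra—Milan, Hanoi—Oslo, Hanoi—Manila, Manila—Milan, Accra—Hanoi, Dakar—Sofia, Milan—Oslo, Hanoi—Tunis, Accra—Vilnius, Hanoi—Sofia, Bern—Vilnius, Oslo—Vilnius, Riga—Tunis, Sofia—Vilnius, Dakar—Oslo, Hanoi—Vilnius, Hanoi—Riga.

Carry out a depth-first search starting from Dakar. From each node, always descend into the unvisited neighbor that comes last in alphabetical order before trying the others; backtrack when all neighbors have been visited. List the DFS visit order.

Visit Dakar
Dakar → Sofia
Sofia → Vilnius
Vilnius → Riga
Riga → Tunis
Tunis → Oslo
Oslo → Milan
Milan → Manila
Manila → Hanoi
Hanoi → Accra
Oslo → Bern

Dakar, Sofia, Vilnius, Riga, Tunis, Oslo, Milan, Manila, Hanoi, Accra, Bern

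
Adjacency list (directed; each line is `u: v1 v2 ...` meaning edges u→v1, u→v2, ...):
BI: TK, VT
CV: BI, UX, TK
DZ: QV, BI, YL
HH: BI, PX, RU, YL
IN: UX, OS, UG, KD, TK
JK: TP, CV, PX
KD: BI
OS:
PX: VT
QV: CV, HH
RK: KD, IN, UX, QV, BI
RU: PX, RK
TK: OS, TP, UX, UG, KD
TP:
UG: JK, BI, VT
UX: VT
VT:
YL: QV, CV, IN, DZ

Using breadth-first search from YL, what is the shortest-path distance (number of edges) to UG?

Level 0: YL
Level 1: CV, DZ, IN, QV
Level 2: BI, HH, KD, OS, TK, UG, UX
Level 3: JK, PX, RU, TP, VT
Level 4: RK
UG first appears at level 2.

2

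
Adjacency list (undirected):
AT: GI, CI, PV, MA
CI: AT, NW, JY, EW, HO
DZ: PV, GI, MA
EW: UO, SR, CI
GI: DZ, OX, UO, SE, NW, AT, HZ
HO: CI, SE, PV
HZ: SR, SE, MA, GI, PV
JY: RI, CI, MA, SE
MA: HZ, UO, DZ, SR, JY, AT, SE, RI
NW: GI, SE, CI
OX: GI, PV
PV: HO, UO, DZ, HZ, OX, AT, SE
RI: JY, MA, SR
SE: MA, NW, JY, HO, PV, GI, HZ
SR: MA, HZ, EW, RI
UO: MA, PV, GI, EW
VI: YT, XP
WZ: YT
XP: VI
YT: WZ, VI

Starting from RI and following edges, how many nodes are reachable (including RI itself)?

BFS from RI visits: RI, JY, MA, SR, CI, SE, AT, DZ, HZ, UO, EW, HO, NW, GI, PV, OX
Reachable nodes: 16 of 20 total.

16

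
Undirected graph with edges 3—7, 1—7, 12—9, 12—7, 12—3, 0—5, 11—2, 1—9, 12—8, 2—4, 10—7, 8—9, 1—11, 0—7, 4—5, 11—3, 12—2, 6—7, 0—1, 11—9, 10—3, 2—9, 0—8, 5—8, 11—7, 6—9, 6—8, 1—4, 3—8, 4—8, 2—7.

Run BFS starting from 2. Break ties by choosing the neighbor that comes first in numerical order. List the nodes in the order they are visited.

Visit 2; enqueue 4, 7, 9, 11, 12 → queue [4, 7, 9, 11, 12]
Visit 4; enqueue 1, 5, 8 → queue [7, 9, 11, 12, 1, 5, 8]
Visit 7; enqueue 0, 3, 6, 10 → queue [9, 11, 12, 1, 5, 8, 0, 3, 6, 10]
Visit 9 → queue [11, 12, 1, 5, 8, 0, 3, 6, 10]
Visit 11 → queue [12, 1, 5, 8, 0, 3, 6, 10]
Visit 12 → queue [1, 5, 8, 0, 3, 6, 10]
Visit 1 → queue [5, 8, 0, 3, 6, 10]
Visit 5 → queue [8, 0, 3, 6, 10]
Visit 8 → queue [0, 3, 6, 10]
Visit 0 → queue [3, 6, 10]
Visit 3 → queue [6, 10]
Visit 6 → queue [10]
Visit 10 → queue []

2 → 4 → 7 → 9 → 11 → 12 → 1 → 5 → 8 → 0 → 3 → 6 → 10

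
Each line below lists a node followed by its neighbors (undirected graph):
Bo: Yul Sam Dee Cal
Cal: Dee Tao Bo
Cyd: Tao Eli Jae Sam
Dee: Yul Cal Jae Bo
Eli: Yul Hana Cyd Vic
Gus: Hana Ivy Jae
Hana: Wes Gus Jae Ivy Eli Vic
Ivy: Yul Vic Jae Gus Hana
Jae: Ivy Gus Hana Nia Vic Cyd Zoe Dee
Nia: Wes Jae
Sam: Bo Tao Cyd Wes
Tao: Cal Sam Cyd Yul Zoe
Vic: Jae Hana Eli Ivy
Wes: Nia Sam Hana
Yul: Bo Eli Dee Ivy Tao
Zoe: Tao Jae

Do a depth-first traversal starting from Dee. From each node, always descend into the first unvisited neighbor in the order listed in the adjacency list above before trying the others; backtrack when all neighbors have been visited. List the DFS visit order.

Visit Dee
Dee → Yul
Yul → Bo
Bo → Sam
Sam → Tao
Tao → Cal
Tao → Cyd
Cyd → Eli
Eli → Hana
Hana → Wes
Wes → Nia
Nia → Jae
Jae → Ivy
Ivy → Vic
Ivy → Gus
Jae → Zoe

Dee Yul Bo Sam Tao Cal Cyd Eli Hana Wes Nia Jae Ivy Vic Gus Zoe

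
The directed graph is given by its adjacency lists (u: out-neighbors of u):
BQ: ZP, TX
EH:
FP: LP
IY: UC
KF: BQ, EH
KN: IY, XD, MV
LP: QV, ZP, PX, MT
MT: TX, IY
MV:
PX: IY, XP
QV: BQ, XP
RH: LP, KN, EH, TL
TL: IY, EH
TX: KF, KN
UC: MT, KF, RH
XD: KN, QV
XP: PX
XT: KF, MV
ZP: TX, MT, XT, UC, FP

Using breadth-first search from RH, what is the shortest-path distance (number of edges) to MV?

Level 0: RH
Level 1: EH, KN, LP, TL
Level 2: IY, MT, MV, PX, QV, XD, ZP
Level 3: BQ, FP, TX, UC, XP, XT
Level 4: KF
MV first appears at level 2.

2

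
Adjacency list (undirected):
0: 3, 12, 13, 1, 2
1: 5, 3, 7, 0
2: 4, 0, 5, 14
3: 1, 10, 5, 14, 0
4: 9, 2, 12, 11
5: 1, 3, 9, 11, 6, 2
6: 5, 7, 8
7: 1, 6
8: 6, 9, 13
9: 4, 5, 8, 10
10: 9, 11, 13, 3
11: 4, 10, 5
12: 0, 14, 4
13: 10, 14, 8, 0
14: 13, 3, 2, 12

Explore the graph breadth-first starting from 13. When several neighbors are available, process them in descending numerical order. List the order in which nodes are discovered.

13 → 14 → 10 → 8 → 0 → 12 → 3 → 2 → 11 → 9 → 6 → 1 → 4 → 5 → 7

Visit 13; enqueue 14, 10, 8, 0 → queue [14, 10, 8, 0]
Visit 14; enqueue 12, 3, 2 → queue [10, 8, 0, 12, 3, 2]
Visit 10; enqueue 11, 9 → queue [8, 0, 12, 3, 2, 11, 9]
Visit 8; enqueue 6 → queue [0, 12, 3, 2, 11, 9, 6]
Visit 0; enqueue 1 → queue [12, 3, 2, 11, 9, 6, 1]
Visit 12; enqueue 4 → queue [3, 2, 11, 9, 6, 1, 4]
Visit 3; enqueue 5 → queue [2, 11, 9, 6, 1, 4, 5]
Visit 2 → queue [11, 9, 6, 1, 4, 5]
Visit 11 → queue [9, 6, 1, 4, 5]
Visit 9 → queue [6, 1, 4, 5]
Visit 6; enqueue 7 → queue [1, 4, 5, 7]
Visit 1 → queue [4, 5, 7]
Visit 4 → queue [5, 7]
Visit 5 → queue [7]
Visit 7 → queue []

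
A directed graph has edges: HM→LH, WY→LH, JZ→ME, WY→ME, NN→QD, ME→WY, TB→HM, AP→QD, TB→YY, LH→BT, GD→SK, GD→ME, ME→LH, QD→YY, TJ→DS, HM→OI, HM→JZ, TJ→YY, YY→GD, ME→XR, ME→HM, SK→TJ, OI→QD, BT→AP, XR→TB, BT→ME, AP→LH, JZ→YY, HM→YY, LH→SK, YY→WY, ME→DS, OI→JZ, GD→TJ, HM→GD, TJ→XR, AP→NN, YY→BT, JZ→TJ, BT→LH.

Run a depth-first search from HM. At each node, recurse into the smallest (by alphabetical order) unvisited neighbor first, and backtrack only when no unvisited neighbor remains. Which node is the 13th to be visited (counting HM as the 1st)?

Visit HM
HM → GD
GD → ME
ME → DS
ME → LH
LH → BT
BT → AP
AP → NN
NN → QD
QD → YY
YY → WY
LH → SK
SK → TJ
TJ → XR
XR → TB
HM → JZ
HM → OI

Visit order: HM, GD, ME, DS, LH, BT, AP, NN, QD, YY, WY, SK, TJ, XR, TB, JZ, OI

TJ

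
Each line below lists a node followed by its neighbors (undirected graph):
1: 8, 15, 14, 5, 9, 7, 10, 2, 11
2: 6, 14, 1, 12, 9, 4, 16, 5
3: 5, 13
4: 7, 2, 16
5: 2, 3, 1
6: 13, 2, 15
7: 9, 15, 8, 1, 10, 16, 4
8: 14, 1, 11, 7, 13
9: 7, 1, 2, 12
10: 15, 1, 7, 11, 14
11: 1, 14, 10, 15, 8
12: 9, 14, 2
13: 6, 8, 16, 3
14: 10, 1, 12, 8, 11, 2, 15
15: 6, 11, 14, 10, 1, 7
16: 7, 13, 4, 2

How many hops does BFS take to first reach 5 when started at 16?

2

Level 0: 16
Level 1: 2, 4, 7, 13
Level 2: 1, 3, 5, 6, 8, 9, 10, 12, 14, 15
Level 3: 11
5 first appears at level 2.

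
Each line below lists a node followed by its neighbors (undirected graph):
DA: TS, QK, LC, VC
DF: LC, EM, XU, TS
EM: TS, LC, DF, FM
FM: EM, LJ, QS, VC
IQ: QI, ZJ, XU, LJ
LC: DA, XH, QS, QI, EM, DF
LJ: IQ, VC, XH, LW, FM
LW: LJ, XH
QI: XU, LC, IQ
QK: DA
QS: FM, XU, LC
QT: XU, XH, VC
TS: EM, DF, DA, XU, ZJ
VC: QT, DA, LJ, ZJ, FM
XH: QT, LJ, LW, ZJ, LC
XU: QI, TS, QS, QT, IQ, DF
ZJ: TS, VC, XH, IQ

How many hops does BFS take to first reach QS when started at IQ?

Level 0: IQ
Level 1: LJ, QI, XU, ZJ
Level 2: DF, FM, LC, LW, QS, QT, TS, VC, XH
Level 3: DA, EM
Level 4: QK
QS first appears at level 2.

2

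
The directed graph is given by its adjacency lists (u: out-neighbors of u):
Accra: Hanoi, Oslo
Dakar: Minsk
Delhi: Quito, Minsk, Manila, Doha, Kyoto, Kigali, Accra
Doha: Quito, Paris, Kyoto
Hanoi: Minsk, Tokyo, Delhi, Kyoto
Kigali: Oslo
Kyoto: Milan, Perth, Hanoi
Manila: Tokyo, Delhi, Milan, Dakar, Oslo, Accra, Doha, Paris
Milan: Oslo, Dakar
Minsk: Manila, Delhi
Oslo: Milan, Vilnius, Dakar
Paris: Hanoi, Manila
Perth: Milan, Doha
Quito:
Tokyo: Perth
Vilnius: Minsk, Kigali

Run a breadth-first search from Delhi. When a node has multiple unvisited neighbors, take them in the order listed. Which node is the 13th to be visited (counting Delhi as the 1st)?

Paris

Visit Delhi; enqueue Quito, Minsk, Manila, Doha, Kyoto, Kigali, Accra → queue [Quito, Minsk, Manila, Doha, Kyoto, Kigali, Accra]
Visit Quito → queue [Minsk, Manila, Doha, Kyoto, Kigali, Accra]
Visit Minsk → queue [Manila, Doha, Kyoto, Kigali, Accra]
Visit Manila; enqueue Tokyo, Milan, Dakar, Oslo, Paris → queue [Doha, Kyoto, Kigali, Accra, Tokyo, Milan, Dakar, Oslo, Paris]
Visit Doha → queue [Kyoto, Kigali, Accra, Tokyo, Milan, Dakar, Oslo, Paris]
Visit Kyoto; enqueue Perth, Hanoi → queue [Kigali, Accra, Tokyo, Milan, Dakar, Oslo, Paris, Perth, Hanoi]
Visit Kigali → queue [Accra, Tokyo, Milan, Dakar, Oslo, Paris, Perth, Hanoi]
Visit Accra → queue [Tokyo, Milan, Dakar, Oslo, Paris, Perth, Hanoi]
Visit Tokyo → queue [Milan, Dakar, Oslo, Paris, Perth, Hanoi]
Visit Milan → queue [Dakar, Oslo, Paris, Perth, Hanoi]
Visit Dakar → queue [Oslo, Paris, Perth, Hanoi]
Visit Oslo; enqueue Vilnius → queue [Paris, Perth, Hanoi, Vilnius]
Visit Paris → queue [Perth, Hanoi, Vilnius]
Visit Perth → queue [Hanoi, Vilnius]
Visit Hanoi → queue [Vilnius]
Visit Vilnius → queue []

Visit order: Delhi, Quito, Minsk, Manila, Doha, Kyoto, Kigali, Accra, Tokyo, Milan, Dakar, Oslo, Paris, Perth, Hanoi, Vilnius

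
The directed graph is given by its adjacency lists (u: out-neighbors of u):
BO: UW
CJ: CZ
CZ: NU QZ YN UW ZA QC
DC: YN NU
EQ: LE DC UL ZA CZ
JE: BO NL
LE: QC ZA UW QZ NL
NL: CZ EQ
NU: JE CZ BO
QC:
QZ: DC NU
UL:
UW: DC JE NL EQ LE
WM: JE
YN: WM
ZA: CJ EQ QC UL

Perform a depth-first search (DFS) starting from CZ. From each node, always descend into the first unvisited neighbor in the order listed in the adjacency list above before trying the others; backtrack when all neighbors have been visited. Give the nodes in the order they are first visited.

CZ NU JE BO UW DC YN WM NL EQ LE QC ZA CJ UL QZ

Visit CZ
CZ → NU
NU → JE
JE → BO
BO → UW
UW → DC
DC → YN
YN → WM
UW → NL
NL → EQ
EQ → LE
LE → QC
LE → ZA
ZA → CJ
ZA → UL
LE → QZ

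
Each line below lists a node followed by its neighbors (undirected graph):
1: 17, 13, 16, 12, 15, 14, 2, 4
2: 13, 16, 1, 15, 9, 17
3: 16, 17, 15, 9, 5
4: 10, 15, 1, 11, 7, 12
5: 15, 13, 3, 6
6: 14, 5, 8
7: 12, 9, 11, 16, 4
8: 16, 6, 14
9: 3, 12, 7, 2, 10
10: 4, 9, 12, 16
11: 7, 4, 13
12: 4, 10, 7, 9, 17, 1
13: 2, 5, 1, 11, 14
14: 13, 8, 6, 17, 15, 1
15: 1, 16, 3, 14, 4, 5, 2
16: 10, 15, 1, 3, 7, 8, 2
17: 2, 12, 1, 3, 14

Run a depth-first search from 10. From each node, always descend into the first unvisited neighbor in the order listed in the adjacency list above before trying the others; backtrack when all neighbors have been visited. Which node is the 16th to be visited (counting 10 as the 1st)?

Visit 10
10 → 4
4 → 15
15 → 1
1 → 17
17 → 2
2 → 13
13 → 5
5 → 3
3 → 16
16 → 7
7 → 12
12 → 9
7 → 11
16 → 8
8 → 6
6 → 14

Visit order: 10, 4, 15, 1, 17, 2, 13, 5, 3, 16, 7, 12, 9, 11, 8, 6, 14

6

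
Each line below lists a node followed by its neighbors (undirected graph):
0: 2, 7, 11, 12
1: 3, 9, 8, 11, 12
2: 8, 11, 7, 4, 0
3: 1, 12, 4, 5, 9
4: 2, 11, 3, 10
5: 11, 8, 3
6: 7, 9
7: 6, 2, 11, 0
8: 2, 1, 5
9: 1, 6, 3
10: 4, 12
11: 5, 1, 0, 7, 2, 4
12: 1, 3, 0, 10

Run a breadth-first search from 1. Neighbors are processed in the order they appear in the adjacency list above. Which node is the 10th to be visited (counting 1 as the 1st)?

Visit 1; enqueue 3, 9, 8, 11, 12 → queue [3, 9, 8, 11, 12]
Visit 3; enqueue 4, 5 → queue [9, 8, 11, 12, 4, 5]
Visit 9; enqueue 6 → queue [8, 11, 12, 4, 5, 6]
Visit 8; enqueue 2 → queue [11, 12, 4, 5, 6, 2]
Visit 11; enqueue 0, 7 → queue [12, 4, 5, 6, 2, 0, 7]
Visit 12; enqueue 10 → queue [4, 5, 6, 2, 0, 7, 10]
Visit 4 → queue [5, 6, 2, 0, 7, 10]
Visit 5 → queue [6, 2, 0, 7, 10]
Visit 6 → queue [2, 0, 7, 10]
Visit 2 → queue [0, 7, 10]
Visit 0 → queue [7, 10]
Visit 7 → queue [10]
Visit 10 → queue []

Visit order: 1, 3, 9, 8, 11, 12, 4, 5, 6, 2, 0, 7, 10

2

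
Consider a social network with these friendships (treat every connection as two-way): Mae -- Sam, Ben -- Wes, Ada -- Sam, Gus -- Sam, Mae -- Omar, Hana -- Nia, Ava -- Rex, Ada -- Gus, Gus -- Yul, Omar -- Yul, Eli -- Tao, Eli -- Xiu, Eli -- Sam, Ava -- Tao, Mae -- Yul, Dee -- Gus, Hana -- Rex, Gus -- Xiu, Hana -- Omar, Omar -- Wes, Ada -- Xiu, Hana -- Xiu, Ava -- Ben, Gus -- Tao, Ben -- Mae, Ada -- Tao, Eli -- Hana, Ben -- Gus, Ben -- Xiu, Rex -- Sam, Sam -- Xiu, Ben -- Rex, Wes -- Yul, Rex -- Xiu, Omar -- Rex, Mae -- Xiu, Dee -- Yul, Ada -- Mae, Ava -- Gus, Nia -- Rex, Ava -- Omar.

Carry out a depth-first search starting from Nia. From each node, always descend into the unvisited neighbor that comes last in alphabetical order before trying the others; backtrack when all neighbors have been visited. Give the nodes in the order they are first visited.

Nia -> Rex -> Xiu -> Sam -> Mae -> Yul -> Wes -> Omar -> Hana -> Eli -> Tao -> Gus -> Dee -> Ben -> Ava -> Ada

Visit Nia
Nia → Rex
Rex → Xiu
Xiu → Sam
Sam → Mae
Mae → Yul
Yul → Wes
Wes → Omar
Omar → Hana
Hana → Eli
Eli → Tao
Tao → Gus
Gus → Dee
Gus → Ben
Ben → Ava
Gus → Ada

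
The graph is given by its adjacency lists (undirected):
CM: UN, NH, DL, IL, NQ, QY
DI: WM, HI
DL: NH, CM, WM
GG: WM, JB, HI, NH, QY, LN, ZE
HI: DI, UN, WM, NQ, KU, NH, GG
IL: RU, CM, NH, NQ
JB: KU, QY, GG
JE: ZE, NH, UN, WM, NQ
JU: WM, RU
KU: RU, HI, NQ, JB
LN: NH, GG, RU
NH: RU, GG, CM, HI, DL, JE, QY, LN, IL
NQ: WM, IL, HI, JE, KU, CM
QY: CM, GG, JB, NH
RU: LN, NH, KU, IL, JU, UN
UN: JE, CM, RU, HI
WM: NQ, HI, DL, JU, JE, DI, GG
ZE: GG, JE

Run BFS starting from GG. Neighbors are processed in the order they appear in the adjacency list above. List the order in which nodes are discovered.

GG WM JB HI NH QY LN ZE NQ DL JU JE DI KU UN RU CM IL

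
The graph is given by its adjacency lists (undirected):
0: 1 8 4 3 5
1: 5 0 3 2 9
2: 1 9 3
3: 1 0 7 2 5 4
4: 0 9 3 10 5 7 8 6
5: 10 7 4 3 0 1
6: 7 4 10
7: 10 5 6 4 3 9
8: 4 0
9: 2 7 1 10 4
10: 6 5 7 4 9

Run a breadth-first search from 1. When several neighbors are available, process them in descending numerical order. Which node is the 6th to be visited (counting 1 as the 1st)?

0

Visit 1; enqueue 9, 5, 3, 2, 0 → queue [9, 5, 3, 2, 0]
Visit 9; enqueue 10, 7, 4 → queue [5, 3, 2, 0, 10, 7, 4]
Visit 5 → queue [3, 2, 0, 10, 7, 4]
Visit 3 → queue [2, 0, 10, 7, 4]
Visit 2 → queue [0, 10, 7, 4]
Visit 0; enqueue 8 → queue [10, 7, 4, 8]
Visit 10; enqueue 6 → queue [7, 4, 8, 6]
Visit 7 → queue [4, 8, 6]
Visit 4 → queue [8, 6]
Visit 8 → queue [6]
Visit 6 → queue []

Visit order: 1, 9, 5, 3, 2, 0, 10, 7, 4, 8, 6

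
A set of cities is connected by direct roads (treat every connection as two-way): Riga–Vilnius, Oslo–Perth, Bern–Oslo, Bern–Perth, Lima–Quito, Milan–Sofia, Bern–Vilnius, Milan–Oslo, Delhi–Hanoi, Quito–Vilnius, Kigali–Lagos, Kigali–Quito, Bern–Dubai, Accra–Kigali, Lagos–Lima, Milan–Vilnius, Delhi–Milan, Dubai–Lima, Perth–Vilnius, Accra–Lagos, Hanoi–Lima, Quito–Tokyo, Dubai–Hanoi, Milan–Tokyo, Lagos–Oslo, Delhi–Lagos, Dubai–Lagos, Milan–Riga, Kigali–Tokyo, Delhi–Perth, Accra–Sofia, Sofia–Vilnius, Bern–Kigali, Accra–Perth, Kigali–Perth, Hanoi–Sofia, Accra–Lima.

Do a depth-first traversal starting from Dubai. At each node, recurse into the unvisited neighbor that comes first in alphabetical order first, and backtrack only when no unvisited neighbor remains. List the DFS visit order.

Visit Dubai
Dubai → Bern
Bern → Kigali
Kigali → Accra
Accra → Lagos
Lagos → Delhi
Delhi → Hanoi
Hanoi → Lima
Lima → Quito
Quito → Tokyo
Tokyo → Milan
Milan → Oslo
Oslo → Perth
Perth → Vilnius
Vilnius → Riga
Vilnius → Sofia

Dubai Bern Kigali Accra Lagos Delhi Hanoi Lima Quito Tokyo Milan Oslo Perth Vilnius Riga Sofia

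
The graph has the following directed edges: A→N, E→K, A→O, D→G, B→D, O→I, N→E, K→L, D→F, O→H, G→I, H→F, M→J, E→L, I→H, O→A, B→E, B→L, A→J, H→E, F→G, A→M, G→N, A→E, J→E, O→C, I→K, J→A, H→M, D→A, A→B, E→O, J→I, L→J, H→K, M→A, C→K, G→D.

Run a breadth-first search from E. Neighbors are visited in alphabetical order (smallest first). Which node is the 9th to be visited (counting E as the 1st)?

I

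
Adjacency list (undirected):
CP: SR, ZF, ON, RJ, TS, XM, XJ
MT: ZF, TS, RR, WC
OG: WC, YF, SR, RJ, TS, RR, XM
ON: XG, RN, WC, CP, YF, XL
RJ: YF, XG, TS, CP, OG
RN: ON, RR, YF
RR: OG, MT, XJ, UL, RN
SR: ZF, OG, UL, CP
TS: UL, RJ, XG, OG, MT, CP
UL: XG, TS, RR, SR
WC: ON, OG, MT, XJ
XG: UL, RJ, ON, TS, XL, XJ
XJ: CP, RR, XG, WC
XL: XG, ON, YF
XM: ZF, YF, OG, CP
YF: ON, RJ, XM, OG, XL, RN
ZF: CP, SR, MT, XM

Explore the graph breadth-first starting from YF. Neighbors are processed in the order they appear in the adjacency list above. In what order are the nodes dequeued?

Visit YF; enqueue ON, RJ, XM, OG, XL, RN → queue [ON, RJ, XM, OG, XL, RN]
Visit ON; enqueue XG, WC, CP → queue [RJ, XM, OG, XL, RN, XG, WC, CP]
Visit RJ; enqueue TS → queue [XM, OG, XL, RN, XG, WC, CP, TS]
Visit XM; enqueue ZF → queue [OG, XL, RN, XG, WC, CP, TS, ZF]
Visit OG; enqueue SR, RR → queue [XL, RN, XG, WC, CP, TS, ZF, SR, RR]
Visit XL → queue [RN, XG, WC, CP, TS, ZF, SR, RR]
Visit RN → queue [XG, WC, CP, TS, ZF, SR, RR]
Visit XG; enqueue UL, XJ → queue [WC, CP, TS, ZF, SR, RR, UL, XJ]
Visit WC; enqueue MT → queue [CP, TS, ZF, SR, RR, UL, XJ, MT]
Visit CP → queue [TS, ZF, SR, RR, UL, XJ, MT]
Visit TS → queue [ZF, SR, RR, UL, XJ, MT]
Visit ZF → queue [SR, RR, UL, XJ, MT]
Visit SR → queue [RR, UL, XJ, MT]
Visit RR → queue [UL, XJ, MT]
Visit UL → queue [XJ, MT]
Visit XJ → queue [MT]
Visit MT → queue []

YF -> ON -> RJ -> XM -> OG -> XL -> RN -> XG -> WC -> CP -> TS -> ZF -> SR -> RR -> UL -> XJ -> MT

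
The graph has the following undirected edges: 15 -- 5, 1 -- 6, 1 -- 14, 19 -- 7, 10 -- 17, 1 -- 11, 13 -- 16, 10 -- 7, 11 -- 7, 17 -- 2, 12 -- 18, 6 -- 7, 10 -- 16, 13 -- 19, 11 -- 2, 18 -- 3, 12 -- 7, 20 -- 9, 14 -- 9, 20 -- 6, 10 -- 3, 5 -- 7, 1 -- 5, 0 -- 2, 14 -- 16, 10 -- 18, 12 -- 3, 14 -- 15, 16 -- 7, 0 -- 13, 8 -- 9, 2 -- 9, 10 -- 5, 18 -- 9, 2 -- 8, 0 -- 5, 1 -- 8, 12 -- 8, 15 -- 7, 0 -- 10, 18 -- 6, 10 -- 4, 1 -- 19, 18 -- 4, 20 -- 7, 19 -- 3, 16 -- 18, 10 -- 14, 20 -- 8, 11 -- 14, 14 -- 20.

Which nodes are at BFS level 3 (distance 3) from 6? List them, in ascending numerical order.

Level 0: 6
Level 1: 1, 7, 18, 20
Level 2: 3, 4, 5, 8, 9, 10, 11, 12, 14, 15, 16, 19
Level 3: 0, 2, 13, 17

0, 2, 13, 17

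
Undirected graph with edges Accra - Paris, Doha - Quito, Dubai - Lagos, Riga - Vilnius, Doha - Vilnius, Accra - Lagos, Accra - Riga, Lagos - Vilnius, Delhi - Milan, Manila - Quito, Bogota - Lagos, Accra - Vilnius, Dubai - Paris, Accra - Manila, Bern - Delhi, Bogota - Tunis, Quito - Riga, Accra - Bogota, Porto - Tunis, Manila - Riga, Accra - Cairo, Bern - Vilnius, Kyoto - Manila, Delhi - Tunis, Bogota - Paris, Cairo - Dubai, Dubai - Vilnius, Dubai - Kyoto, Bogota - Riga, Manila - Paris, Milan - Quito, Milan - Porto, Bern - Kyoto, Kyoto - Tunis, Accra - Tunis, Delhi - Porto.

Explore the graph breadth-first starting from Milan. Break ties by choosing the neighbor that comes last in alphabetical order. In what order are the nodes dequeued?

Visit Milan; enqueue Quito, Porto, Delhi → queue [Quito, Porto, Delhi]
Visit Quito; enqueue Riga, Manila, Doha → queue [Porto, Delhi, Riga, Manila, Doha]
Visit Porto; enqueue Tunis → queue [Delhi, Riga, Manila, Doha, Tunis]
Visit Delhi; enqueue Bern → queue [Riga, Manila, Doha, Tunis, Bern]
Visit Riga; enqueue Vilnius, Bogota, Accra → queue [Manila, Doha, Tunis, Bern, Vilnius, Bogota, Accra]
Visit Manila; enqueue Paris, Kyoto → queue [Doha, Tunis, Bern, Vilnius, Bogota, Accra, Paris, Kyoto]
Visit Doha → queue [Tunis, Bern, Vilnius, Bogota, Accra, Paris, Kyoto]
Visit Tunis → queue [Bern, Vilnius, Bogota, Accra, Paris, Kyoto]
Visit Bern → queue [Vilnius, Bogota, Accra, Paris, Kyoto]
Visit Vilnius; enqueue Lagos, Dubai → queue [Bogota, Accra, Paris, Kyoto, Lagos, Dubai]
Visit Bogota → queue [Accra, Paris, Kyoto, Lagos, Dubai]
Visit Accra; enqueue Cairo → queue [Paris, Kyoto, Lagos, Dubai, Cairo]
Visit Paris → queue [Kyoto, Lagos, Dubai, Cairo]
Visit Kyoto → queue [Lagos, Dubai, Cairo]
Visit Lagos → queue [Dubai, Cairo]
Visit Dubai → queue [Cairo]
Visit Cairo → queue []

Milan Quito Porto Delhi Riga Manila Doha Tunis Bern Vilnius Bogota Accra Paris Kyoto Lagos Dubai Cairo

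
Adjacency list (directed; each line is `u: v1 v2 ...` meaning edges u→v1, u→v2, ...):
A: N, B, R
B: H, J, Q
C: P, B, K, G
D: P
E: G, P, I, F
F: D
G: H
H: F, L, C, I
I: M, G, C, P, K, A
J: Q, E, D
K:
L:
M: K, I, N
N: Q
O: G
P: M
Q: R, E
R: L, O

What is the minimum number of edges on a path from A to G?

3

Level 0: A
Level 1: B, N, R
Level 2: H, J, L, O, Q
Level 3: C, D, E, F, G, I
Level 4: K, M, P
G first appears at level 3.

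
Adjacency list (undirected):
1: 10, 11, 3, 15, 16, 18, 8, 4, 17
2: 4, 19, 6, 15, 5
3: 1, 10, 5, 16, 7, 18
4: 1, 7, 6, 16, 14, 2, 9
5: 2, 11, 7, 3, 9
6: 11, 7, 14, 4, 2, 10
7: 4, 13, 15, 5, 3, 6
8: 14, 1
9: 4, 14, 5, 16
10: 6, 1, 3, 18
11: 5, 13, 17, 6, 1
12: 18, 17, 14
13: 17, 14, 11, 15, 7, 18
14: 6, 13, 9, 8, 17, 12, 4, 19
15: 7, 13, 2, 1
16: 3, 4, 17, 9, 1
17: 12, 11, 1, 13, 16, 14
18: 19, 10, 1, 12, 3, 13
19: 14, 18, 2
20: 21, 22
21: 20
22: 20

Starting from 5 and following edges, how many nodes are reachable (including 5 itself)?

19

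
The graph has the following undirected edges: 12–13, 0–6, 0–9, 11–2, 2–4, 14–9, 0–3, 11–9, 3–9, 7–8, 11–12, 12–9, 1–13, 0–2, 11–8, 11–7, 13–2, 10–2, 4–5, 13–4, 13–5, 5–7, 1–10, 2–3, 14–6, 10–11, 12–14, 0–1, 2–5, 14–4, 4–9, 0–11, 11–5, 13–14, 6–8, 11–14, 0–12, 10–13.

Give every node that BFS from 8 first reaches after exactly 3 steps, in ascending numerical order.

1, 3, 4, 13

Level 0: 8
Level 1: 6, 7, 11
Level 2: 0, 2, 5, 9, 10, 12, 14
Level 3: 1, 3, 4, 13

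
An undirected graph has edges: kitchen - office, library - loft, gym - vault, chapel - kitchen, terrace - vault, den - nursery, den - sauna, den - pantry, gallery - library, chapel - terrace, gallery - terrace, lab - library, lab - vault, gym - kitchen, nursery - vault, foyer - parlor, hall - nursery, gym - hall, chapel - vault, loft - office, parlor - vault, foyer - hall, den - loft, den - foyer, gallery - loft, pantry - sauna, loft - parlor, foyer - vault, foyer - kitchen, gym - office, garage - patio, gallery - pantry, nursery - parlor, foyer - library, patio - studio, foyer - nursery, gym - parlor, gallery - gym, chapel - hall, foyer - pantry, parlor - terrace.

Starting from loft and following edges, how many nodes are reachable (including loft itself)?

17

BFS from loft visits: loft, den, gallery, library, office, parlor, foyer, nursery, pantry, sauna, gym, terrace, lab, kitchen, vault, hall, chapel
Reachable nodes: 17 of 20 total.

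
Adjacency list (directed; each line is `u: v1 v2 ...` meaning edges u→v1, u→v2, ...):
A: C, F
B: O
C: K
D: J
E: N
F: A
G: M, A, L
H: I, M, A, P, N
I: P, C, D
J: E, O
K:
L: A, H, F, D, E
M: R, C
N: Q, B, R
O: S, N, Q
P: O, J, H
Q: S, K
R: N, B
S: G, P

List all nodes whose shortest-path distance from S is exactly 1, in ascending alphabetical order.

Level 0: S
Level 1: G, P
Level 2: A, H, J, L, M, O
Level 3: C, D, E, F, I, N, Q, R
Level 4: B, K

G, P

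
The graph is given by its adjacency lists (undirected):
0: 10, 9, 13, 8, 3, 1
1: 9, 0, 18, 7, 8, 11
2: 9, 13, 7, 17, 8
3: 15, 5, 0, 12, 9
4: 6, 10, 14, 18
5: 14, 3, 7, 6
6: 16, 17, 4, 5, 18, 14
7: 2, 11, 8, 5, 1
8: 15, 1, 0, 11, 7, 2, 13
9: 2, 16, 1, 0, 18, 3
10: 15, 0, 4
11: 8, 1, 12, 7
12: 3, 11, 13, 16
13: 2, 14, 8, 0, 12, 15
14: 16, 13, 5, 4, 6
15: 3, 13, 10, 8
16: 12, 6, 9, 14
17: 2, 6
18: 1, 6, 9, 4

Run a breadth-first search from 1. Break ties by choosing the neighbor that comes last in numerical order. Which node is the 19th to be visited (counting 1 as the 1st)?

14

Visit 1; enqueue 18, 11, 9, 8, 7, 0 → queue [18, 11, 9, 8, 7, 0]
Visit 18; enqueue 6, 4 → queue [11, 9, 8, 7, 0, 6, 4]
Visit 11; enqueue 12 → queue [9, 8, 7, 0, 6, 4, 12]
Visit 9; enqueue 16, 3, 2 → queue [8, 7, 0, 6, 4, 12, 16, 3, 2]
Visit 8; enqueue 15, 13 → queue [7, 0, 6, 4, 12, 16, 3, 2, 15, 13]
Visit 7; enqueue 5 → queue [0, 6, 4, 12, 16, 3, 2, 15, 13, 5]
Visit 0; enqueue 10 → queue [6, 4, 12, 16, 3, 2, 15, 13, 5, 10]
Visit 6; enqueue 17, 14 → queue [4, 12, 16, 3, 2, 15, 13, 5, 10, 17, 14]
Visit 4 → queue [12, 16, 3, 2, 15, 13, 5, 10, 17, 14]
Visit 12 → queue [16, 3, 2, 15, 13, 5, 10, 17, 14]
Visit 16 → queue [3, 2, 15, 13, 5, 10, 17, 14]
Visit 3 → queue [2, 15, 13, 5, 10, 17, 14]
Visit 2 → queue [15, 13, 5, 10, 17, 14]
Visit 15 → queue [13, 5, 10, 17, 14]
Visit 13 → queue [5, 10, 17, 14]
Visit 5 → queue [10, 17, 14]
Visit 10 → queue [17, 14]
Visit 17 → queue [14]
Visit 14 → queue []

Visit order: 1, 18, 11, 9, 8, 7, 0, 6, 4, 12, 16, 3, 2, 15, 13, 5, 10, 17, 14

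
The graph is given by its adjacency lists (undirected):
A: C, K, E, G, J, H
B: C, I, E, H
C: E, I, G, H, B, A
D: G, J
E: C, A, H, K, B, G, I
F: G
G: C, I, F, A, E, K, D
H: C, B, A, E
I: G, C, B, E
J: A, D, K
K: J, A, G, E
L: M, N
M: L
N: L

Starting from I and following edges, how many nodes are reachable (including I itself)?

BFS from I visits: I, B, C, E, G, H, A, K, D, F, J
Reachable nodes: 11 of 14 total.

11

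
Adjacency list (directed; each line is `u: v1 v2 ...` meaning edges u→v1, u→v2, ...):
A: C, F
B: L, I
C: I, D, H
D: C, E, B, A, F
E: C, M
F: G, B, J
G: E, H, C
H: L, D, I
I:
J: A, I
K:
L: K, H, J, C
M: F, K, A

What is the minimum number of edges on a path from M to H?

Level 0: M
Level 1: A, F, K
Level 2: B, C, G, J
Level 3: D, E, H, I, L
H first appears at level 3.

3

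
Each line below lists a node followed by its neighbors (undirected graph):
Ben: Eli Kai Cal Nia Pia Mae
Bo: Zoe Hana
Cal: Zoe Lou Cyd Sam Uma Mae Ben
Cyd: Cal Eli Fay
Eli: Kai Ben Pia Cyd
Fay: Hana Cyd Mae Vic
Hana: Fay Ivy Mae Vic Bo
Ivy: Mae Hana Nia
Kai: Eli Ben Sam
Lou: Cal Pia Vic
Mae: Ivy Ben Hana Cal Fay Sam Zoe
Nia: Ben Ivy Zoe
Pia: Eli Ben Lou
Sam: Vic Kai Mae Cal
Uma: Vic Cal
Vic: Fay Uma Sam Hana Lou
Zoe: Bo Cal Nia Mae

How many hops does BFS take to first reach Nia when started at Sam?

Level 0: Sam
Level 1: Cal, Kai, Mae, Vic
Level 2: Ben, Cyd, Eli, Fay, Hana, Ivy, Lou, Uma, Zoe
Level 3: Bo, Nia, Pia
Nia first appears at level 3.

3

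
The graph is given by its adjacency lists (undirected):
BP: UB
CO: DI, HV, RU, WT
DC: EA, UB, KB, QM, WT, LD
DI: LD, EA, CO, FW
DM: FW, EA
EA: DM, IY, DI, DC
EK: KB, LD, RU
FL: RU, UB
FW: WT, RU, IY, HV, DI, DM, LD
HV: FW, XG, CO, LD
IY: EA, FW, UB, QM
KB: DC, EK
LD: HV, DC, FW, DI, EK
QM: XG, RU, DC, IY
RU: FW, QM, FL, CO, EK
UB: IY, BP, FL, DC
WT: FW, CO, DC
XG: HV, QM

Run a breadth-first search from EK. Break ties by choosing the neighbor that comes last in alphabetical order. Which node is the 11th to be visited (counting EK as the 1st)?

DC

Visit EK; enqueue RU, LD, KB → queue [RU, LD, KB]
Visit RU; enqueue QM, FW, FL, CO → queue [LD, KB, QM, FW, FL, CO]
Visit LD; enqueue HV, DI, DC → queue [KB, QM, FW, FL, CO, HV, DI, DC]
Visit KB → queue [QM, FW, FL, CO, HV, DI, DC]
Visit QM; enqueue XG, IY → queue [FW, FL, CO, HV, DI, DC, XG, IY]
Visit FW; enqueue WT, DM → queue [FL, CO, HV, DI, DC, XG, IY, WT, DM]
Visit FL; enqueue UB → queue [CO, HV, DI, DC, XG, IY, WT, DM, UB]
Visit CO → queue [HV, DI, DC, XG, IY, WT, DM, UB]
Visit HV → queue [DI, DC, XG, IY, WT, DM, UB]
Visit DI; enqueue EA → queue [DC, XG, IY, WT, DM, UB, EA]
Visit DC → queue [XG, IY, WT, DM, UB, EA]
Visit XG → queue [IY, WT, DM, UB, EA]
Visit IY → queue [WT, DM, UB, EA]
Visit WT → queue [DM, UB, EA]
Visit DM → queue [UB, EA]
Visit UB; enqueue BP → queue [EA, BP]
Visit EA → queue [BP]
Visit BP → queue []

Visit order: EK, RU, LD, KB, QM, FW, FL, CO, HV, DI, DC, XG, IY, WT, DM, UB, EA, BP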